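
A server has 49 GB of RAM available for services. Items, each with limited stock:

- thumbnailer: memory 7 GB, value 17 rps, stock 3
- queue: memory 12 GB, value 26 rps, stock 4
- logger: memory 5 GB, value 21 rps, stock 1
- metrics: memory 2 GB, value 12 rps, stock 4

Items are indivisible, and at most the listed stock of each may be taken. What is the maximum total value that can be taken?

147 rps

Best selections within memory 49 and stock limits:
- 3×queue + 1×logger + 4×metrics: memory 49, value 147
- 3×thumbnailer + 1×queue + 1×logger + 4×metrics: memory 46, value 146
- 2×thumbnailer + 2×queue + 1×logger + 3×metrics: memory 49, value 143
Best: 147 rps.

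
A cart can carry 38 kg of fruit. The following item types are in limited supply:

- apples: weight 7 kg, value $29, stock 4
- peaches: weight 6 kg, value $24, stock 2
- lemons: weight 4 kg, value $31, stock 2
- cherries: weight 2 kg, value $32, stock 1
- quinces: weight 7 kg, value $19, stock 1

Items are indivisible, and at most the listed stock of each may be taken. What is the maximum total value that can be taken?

Top feasible selections:
- 4×apples + 2×lemons + 1×cherries: weight 38, value 210
- 3×apples + 1×peaches + 2×lemons + 1×cherries: weight 37, value 205
- 2×apples + 2×peaches + 2×lemons + 1×cherries: weight 36, value 200
Best: $210.

$210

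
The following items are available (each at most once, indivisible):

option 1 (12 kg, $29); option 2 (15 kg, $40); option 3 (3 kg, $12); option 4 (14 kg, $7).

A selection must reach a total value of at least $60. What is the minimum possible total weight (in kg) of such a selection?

Subsets with value ≥ 60, sorted by total weight:
- option 1+option 2: weight 27, value 69
- option 1+option 2+option 3: weight 30, value 81
- option 1+option 2+option 4: weight 41, value 76
Minimum weight: 27 kg.

27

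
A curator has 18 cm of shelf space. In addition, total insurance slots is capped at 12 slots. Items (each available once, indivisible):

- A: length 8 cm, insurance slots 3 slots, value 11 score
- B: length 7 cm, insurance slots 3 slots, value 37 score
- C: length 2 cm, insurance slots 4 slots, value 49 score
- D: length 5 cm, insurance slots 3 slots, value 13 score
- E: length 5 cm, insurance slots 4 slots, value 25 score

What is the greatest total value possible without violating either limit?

111 score

Feasible sets respecting both limits:
- B+C+E: length 14, insurance slots 11, value 111
- B+C+D: length 14, insurance slots 10, value 99
- A+B+C: length 17, insurance slots 10, value 97
Best: 111 score.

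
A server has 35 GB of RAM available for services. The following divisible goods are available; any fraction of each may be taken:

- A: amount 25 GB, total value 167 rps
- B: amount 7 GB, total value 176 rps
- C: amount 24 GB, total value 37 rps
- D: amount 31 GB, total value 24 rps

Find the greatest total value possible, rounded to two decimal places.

Take in order of value per unit:
- B (176/7 per unit): all 7 → value 176, running total 176.00
- A (167/25 per unit): all 25 → value 167, running total 343.00
- C (37/24 per unit): 3 of 24 → value 3×37/24 = 4.6250, running total 347.63
Total 347.63.

347.63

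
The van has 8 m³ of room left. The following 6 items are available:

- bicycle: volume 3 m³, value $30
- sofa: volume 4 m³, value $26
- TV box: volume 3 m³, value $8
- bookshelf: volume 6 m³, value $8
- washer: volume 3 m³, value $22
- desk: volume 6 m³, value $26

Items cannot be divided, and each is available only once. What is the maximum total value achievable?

$56

This is a 0/1 knapsack; check combinations near the capacity.
- bicycle+sofa: volume 3+4=7, value 30+26=56
- bicycle+washer: volume 3+3=6, value 30+22=52
- sofa+washer: volume 4+3=7, value 26+22=48
Best: $56.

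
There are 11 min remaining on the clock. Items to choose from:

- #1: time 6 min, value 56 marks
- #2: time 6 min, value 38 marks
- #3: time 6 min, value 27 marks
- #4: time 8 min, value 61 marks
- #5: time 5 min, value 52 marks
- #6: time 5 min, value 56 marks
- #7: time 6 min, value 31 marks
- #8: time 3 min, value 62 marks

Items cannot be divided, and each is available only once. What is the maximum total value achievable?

123 marks

Check high-value combinations within 11 min:
- #4+#8: time 8+3=11, value 61+62=123
- #6+#8: time 5+3=8, value 56+62=118
- #1+#8: time 6+3=9, value 56+62=118
- #5+#8: time 5+3=8, value 52+62=114
Best: 123 marks.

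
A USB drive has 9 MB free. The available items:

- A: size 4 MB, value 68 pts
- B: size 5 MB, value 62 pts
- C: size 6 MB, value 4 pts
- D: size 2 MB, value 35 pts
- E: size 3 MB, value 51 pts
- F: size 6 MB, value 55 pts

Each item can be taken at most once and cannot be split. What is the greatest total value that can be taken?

Check high-value combinations within 9 MB:
- A+D+E: size 4+2+3=9, value 68+35+51=154
- A+B: size 4+5=9, value 68+62=130
- A+E: size 4+3=7, value 68+51=119
- B+E: size 5+3=8, value 62+51=113
- E+F: size 3+6=9, value 51+55=106
Best: 154 pts.

154 pts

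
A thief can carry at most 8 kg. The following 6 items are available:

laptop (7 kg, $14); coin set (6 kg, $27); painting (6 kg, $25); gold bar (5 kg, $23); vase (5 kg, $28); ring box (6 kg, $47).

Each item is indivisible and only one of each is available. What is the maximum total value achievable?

Check high-value combinations within 8 kg:
- ring box: weight 6, value 47
- vase: weight 5, value 28
- coin set: weight 6, value 27
- painting: weight 6, value 25
Best: $47.

$47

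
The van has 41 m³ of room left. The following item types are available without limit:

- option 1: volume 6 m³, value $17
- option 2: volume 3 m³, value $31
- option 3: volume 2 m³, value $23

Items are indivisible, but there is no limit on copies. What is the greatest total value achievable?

Best value-per-unit is option 3 at 23/2; filling with it alone gives 20×23 = 460.
Optimal mix: 1×option 2 + 19×option 3 → volume 41, value 468.

$468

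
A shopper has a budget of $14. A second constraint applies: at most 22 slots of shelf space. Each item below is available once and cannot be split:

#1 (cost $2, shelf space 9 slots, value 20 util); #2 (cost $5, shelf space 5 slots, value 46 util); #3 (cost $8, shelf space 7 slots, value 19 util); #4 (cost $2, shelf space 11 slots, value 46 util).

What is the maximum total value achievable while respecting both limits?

92 util

Feasible sets respecting both limits:
- #2+#4: cost 7, shelf space 16, value 92
- #1+#2: cost 7, shelf space 14, value 66
- #1+#4: cost 4, shelf space 20, value 66
- #2+#3: cost 13, shelf space 12, value 65
Best: 92 util.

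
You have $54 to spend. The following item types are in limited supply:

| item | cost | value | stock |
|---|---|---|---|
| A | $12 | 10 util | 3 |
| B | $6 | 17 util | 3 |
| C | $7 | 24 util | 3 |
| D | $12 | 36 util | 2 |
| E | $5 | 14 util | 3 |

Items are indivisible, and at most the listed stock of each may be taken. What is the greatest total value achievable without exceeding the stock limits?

Top feasible selections:
- 1×B + 3×C + 1×D + 3×E: cost 54, value 167
- 1×B + 2×C + 2×D + 2×E: cost 54, value 165
Best: 167 util.

167 util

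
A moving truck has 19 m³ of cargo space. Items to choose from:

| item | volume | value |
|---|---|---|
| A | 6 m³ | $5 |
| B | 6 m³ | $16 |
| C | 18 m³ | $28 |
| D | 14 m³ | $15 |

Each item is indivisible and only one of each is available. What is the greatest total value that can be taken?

$28

Check high-value combinations within 19 m³:
- C: volume 18, value 28
- A+B: volume 6+6=12, value 5+16=21
- B: volume 6, value 16
- D: volume 14, value 15
- A: volume 6, value 5
Best: $28.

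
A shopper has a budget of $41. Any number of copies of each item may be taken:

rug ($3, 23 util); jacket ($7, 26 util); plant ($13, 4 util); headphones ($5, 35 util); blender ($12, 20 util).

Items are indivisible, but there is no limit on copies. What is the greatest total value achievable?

311 util

Best value-per-unit is rug at 23/3; filling with it alone gives 13×23 = 299.
Optimal mix: 12×rug + 1×headphones → cost 41, value 311.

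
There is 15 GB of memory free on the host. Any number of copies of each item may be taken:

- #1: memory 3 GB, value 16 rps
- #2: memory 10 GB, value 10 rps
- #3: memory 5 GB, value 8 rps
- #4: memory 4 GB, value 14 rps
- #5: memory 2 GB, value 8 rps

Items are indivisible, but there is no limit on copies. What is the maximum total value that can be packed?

Best value-per-unit is #1 at 16/3, and filling with it alone uses memory 5×3=15. No mix of the others beats 5×16 = 80.

80 rps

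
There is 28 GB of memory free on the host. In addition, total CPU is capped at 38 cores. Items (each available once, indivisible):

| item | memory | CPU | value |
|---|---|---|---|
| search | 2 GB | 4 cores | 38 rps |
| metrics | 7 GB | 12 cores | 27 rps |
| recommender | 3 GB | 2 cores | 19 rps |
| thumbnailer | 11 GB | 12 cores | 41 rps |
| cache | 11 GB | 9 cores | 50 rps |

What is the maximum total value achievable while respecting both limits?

148 rps

Feasible sets respecting both limits:
- search+recommender+thumbnailer+cache: memory 27, CPU 27, value 148
- search+metrics+recommender+cache: memory 23, CPU 27, value 134
- search+thumbnailer+cache: memory 24, CPU 25, value 129
- search+metrics+recommender+thumbnailer: memory 23, CPU 30, value 125
Best: 148 rps.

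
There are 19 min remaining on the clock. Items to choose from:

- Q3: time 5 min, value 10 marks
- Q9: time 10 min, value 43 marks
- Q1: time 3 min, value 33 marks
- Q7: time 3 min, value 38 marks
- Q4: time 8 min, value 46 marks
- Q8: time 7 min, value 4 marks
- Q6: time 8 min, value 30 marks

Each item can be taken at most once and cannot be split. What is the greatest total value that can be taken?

127 marks

This is a 0/1 knapsack; check combinations near the capacity.
- Q3+Q1+Q7+Q4: time 5+3+3+8=19, value 10+33+38+46=127
- Q1+Q7+Q4: time 3+3+8=14, value 33+38+46=117
- Q9+Q1+Q7: time 10+3+3=16, value 43+33+38=114
- Q7+Q4+Q6: time 3+8+8=19, value 38+46+30=114
- Q3+Q1+Q7+Q6: time 5+3+3+8=19, value 10+33+38+30=111
Best: 127 marks.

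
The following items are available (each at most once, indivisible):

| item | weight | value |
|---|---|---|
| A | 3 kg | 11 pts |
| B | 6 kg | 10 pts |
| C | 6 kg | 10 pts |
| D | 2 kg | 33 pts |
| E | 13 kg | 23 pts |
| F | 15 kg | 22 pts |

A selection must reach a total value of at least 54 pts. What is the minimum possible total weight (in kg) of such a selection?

Subsets with value ≥ 54, sorted by total weight:
- A+B+D: weight 11, value 54
- A+C+D: weight 11, value 54
Minimum weight: 11 kg.

11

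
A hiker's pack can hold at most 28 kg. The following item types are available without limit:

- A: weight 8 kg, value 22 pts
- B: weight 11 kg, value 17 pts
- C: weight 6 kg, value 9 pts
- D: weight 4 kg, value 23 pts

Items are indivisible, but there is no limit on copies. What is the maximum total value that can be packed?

161 pts

Best value-per-unit is D at 23/4, and filling with it alone uses weight 7×4=28. No mix of the others beats 7×23 = 161.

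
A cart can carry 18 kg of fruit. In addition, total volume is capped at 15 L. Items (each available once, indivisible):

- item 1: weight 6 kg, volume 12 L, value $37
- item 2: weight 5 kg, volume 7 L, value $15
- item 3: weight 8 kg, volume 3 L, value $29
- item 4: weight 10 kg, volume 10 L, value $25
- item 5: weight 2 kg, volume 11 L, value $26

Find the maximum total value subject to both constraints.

Feasible sets respecting both limits:
- item 1+item 3: weight 14, volume 15, value 66
- item 3+item 5: weight 10, volume 14, value 55
- item 3+item 4: weight 18, volume 13, value 54
- item 2+item 3: weight 13, volume 10, value 44
Best: $66.

$66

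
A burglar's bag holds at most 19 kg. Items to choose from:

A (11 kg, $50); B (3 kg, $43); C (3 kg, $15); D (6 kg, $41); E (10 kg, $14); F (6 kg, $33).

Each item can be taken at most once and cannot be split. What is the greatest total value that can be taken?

Check high-value combinations within 19 kg:
- B+C+D+F: weight 3+3+6+6=18, value 43+15+41+33=132
- B+D+F: weight 3+6+6=15, value 43+41+33=117
- A+B+C: weight 11+3+3=17, value 50+43+15=108
- B+C+D: weight 3+3+6=12, value 43+15+41=99
Best: $132.

$132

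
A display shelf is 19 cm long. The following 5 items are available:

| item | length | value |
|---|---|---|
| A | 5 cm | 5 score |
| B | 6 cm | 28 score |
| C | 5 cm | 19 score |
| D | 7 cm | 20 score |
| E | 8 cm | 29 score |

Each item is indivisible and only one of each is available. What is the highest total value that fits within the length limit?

76 score

Check high-value combinations within 19 cm:
- B+C+E: length 6+5+8=19, value 28+19+29=76
- B+C+D: length 6+5+7=18, value 28+19+20=67
- A+B+E: length 5+6+8=19, value 5+28+29=62
Best: 76 score.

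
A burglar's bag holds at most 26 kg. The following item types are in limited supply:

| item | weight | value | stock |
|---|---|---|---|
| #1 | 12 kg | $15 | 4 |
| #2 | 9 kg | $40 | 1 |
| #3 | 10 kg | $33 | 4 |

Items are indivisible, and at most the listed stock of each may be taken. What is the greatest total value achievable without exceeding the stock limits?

$73

Best selections within weight 26 and stock limits:
- 1×#2 + 1×#3: weight 19, value 73
- 2×#3: weight 20, value 66
- 1×#1 + 1×#2: weight 21, value 55
Best: $73.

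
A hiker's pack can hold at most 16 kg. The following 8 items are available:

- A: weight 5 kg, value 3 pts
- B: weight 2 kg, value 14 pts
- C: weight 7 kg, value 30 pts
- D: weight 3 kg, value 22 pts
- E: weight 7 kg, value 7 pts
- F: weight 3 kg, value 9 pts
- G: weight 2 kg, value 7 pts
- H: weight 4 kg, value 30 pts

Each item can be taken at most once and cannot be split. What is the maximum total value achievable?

Check high-value combinations within 16 kg:
- B+C+D+H: weight 2+7+3+4=16, value 14+30+22+30=96
- C+D+G+H: weight 7+3+2+4=16, value 30+22+7+30=89
- B+C+F+H: weight 2+7+3+4=16, value 14+30+9+30=83
- C+D+H: weight 7+3+4=14, value 30+22+30=82
Best: 96 pts.

96 pts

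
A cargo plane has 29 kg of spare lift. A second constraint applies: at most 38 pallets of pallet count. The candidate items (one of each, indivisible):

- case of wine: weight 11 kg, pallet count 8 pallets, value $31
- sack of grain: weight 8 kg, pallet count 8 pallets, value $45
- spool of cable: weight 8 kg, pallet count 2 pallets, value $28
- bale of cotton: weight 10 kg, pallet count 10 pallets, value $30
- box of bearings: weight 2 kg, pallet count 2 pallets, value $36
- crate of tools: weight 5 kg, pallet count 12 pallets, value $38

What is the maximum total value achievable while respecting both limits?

Feasible sets respecting both limits:
- case of wine+sack of grain+box of bearings+crate of tools: weight 26, pallet count 30, value 150
- sack of grain+bale of cotton+box of bearings+crate of tools: weight 25, pallet count 32, value 149
- sack of grain+spool of cable+box of bearings+crate of tools: weight 23, pallet count 24, value 147
- case of wine+sack of grain+spool of cable+box of bearings: weight 29, pallet count 20, value 140
Best: $150.

$150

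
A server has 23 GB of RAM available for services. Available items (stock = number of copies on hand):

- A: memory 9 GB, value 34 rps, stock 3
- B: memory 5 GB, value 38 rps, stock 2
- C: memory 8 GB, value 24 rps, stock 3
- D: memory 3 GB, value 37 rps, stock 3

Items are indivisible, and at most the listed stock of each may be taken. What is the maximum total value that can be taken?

187 rps

Best selections within memory 23 and stock limits:
- 2×B + 3×D: memory 19, value 187
- 1×A + 1×B + 3×D: memory 23, value 183
- 1×B + 1×C + 3×D: memory 22, value 173
- 2×B + 2×D: memory 16, value 150
Best: 187 rps.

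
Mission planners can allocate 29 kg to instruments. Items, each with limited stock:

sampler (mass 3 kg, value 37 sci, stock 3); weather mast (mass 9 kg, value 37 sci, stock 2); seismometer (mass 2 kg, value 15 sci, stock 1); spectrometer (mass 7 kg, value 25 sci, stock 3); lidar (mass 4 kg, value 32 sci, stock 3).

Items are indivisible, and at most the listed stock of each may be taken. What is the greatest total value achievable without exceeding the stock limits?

Best selections within mass 29 and stock limits:
- 3×sampler + 1×spectrometer + 3×lidar: mass 28, value 232
- 3×sampler + 1×weather mast + 1×seismometer + 2×lidar: mass 28, value 227
- 3×sampler + 1×seismometer + 3×lidar: mass 23, value 222
- 2×sampler + 1×weather mast + 1×seismometer + 3×lidar: mass 29, value 222
Best: 232 sci.

232 sci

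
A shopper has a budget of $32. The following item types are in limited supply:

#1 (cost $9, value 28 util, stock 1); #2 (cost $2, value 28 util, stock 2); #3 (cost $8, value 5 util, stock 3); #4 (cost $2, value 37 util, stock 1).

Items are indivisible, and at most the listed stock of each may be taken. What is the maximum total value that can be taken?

131 util

Top feasible selections:
- 1×#1 + 2×#2 + 2×#3 + 1×#4: cost 31, value 131
- 1×#1 + 2×#2 + 1×#3 + 1×#4: cost 23, value 126
- 1×#1 + 2×#2 + 1×#4: cost 15, value 121
Best: 131 util.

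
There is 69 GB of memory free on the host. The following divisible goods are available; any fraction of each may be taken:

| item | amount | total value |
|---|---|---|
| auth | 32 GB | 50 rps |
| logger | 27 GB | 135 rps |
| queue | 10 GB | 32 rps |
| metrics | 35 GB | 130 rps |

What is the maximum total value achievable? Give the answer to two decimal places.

Take in order of value per unit:
- logger (135/27 per unit): all 27 → value 135, running total 135.00
- metrics (130/35 per unit): all 35 → value 130, running total 265.00
- queue (32/10 per unit): 7 of 10 → value 7×32/10 = 22.4000, running total 287.40
Total 287.40.

287.40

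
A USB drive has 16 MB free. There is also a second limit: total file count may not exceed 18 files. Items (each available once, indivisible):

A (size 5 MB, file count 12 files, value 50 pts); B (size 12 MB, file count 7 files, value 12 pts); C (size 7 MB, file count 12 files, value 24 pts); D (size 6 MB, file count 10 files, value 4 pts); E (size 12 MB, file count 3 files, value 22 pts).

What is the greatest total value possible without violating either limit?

50 pts

Feasible sets respecting both limits:
- A: size 5, file count 12, value 50
- C: size 7, file count 12, value 24
- E: size 12, file count 3, value 22
- B: size 12, file count 7, value 12
Best: 50 pts.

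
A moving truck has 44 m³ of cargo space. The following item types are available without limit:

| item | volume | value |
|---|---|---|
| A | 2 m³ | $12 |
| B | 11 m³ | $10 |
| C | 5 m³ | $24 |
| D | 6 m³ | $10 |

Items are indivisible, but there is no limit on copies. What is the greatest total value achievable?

Best value-per-unit is A at 12/2, and filling with it alone uses volume 22×2=44. No mix of the others beats 22×12 = 264.

$264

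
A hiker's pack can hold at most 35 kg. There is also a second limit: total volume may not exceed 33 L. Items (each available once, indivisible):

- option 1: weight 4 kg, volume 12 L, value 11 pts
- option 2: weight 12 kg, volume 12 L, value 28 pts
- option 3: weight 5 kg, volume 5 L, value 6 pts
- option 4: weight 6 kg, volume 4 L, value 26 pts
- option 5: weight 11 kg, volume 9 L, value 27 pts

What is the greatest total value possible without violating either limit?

87 pts

Feasible sets respecting both limits:
- option 2+option 3+option 4+option 5: weight 34, volume 30, value 87
- option 2+option 4+option 5: weight 29, volume 25, value 81
- option 1+option 2+option 3+option 4: weight 27, volume 33, value 71
- option 1+option 3+option 4+option 5: weight 26, volume 30, value 70
Best: 87 pts.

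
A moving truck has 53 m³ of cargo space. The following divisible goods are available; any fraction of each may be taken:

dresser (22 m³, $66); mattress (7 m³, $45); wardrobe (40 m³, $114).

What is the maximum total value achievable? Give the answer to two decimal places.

Take in order of value per unit:
- mattress (45/7 per unit): all 7 → value 45, running total 45.00
- dresser (66/22 per unit): all 22 → value 66, running total 111.00
- wardrobe (114/40 per unit): 24 of 40 → value 24×114/40 = 68.4000, running total 179.40
Total 179.40.

179.40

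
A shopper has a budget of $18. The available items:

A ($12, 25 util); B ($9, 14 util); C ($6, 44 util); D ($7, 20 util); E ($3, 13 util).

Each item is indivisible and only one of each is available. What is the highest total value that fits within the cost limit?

77 util

This is a 0/1 knapsack; check combinations near the capacity.
- C+D+E: cost 6+7+3=16, value 44+20+13=77
- B+C+E: cost 9+6+3=18, value 14+44+13=71
- A+C: cost 12+6=18, value 25+44=69
- C+D: cost 6+7=13, value 44+20=64
- B+C: cost 9+6=15, value 14+44=58
Best: 77 util.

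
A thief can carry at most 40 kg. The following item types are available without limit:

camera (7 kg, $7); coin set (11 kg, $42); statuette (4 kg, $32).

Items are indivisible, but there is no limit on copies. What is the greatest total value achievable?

Best value-per-unit is statuette at 32/4, and filling with it alone uses weight 10×4=40. No mix of the others beats 10×32 = 320.

$320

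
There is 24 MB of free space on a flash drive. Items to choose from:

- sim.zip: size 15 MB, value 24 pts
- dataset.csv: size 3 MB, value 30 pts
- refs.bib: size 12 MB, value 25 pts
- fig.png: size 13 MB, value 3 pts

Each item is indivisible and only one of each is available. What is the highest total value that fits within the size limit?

This is a 0/1 knapsack; check combinations near the capacity.
- dataset.csv+refs.bib: size 3+12=15, value 30+25=55
- sim.zip+dataset.csv: size 15+3=18, value 24+30=54
- dataset.csv+fig.png: size 3+13=16, value 30+3=33
Best: 55 pts.

55 pts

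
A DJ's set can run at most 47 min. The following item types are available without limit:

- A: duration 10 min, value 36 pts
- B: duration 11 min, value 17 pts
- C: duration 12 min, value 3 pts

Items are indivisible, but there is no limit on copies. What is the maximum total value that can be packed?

Best value-per-unit is A at 36/10, and filling with it alone uses duration 4×10=40. No mix of the others beats 4×36 = 144.

144 pts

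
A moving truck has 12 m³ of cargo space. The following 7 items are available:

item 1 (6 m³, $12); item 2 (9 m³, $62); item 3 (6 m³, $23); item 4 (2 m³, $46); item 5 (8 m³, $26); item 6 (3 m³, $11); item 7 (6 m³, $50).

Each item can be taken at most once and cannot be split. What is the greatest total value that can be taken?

Check high-value combinations within 12 m³:
- item 2+item 4: volume 9+2=11, value 62+46=108
- item 4+item 6+item 7: volume 2+3+6=11, value 46+11+50=107
- item 4+item 7: volume 2+6=8, value 46+50=96
Best: $108.

$108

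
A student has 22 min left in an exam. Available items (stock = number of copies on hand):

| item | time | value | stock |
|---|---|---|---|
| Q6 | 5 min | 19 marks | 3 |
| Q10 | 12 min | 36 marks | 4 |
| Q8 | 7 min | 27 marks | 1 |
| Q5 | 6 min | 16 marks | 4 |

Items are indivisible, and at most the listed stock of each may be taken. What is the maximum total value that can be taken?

Top feasible selections:
- 3×Q6 + 1×Q8: time 22, value 84
- 2×Q6 + 1×Q10: time 22, value 74
- 3×Q6 + 1×Q5: time 21, value 73
- 2×Q6 + 2×Q5: time 22, value 70
Best: 84 marks.

84 marks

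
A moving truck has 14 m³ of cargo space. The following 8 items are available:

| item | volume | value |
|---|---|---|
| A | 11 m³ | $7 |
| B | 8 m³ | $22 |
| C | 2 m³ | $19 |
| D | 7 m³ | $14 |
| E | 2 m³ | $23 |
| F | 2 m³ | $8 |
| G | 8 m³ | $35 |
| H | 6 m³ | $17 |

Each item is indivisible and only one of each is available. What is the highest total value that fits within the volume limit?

$85

Check high-value combinations within 14 m³:
- C+E+F+G: volume 2+2+2+8=14, value 19+23+8+35=85
- C+E+G: volume 2+2+8=12, value 19+23+35=77
- B+C+E+F: volume 8+2+2+2=14, value 22+19+23+8=72
Best: $85.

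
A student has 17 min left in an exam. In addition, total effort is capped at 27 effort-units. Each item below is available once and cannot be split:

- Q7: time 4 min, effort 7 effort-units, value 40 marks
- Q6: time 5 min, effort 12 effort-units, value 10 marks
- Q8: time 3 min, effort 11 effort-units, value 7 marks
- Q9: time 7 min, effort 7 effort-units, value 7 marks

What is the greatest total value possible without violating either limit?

Feasible sets respecting both limits:
- Q7+Q6+Q9: time 16, effort 26, value 57
- Q7+Q8+Q9: time 14, effort 25, value 54
- Q7+Q6: time 9, effort 19, value 50
- Q7+Q8: time 7, effort 18, value 47
Best: 57 marks.

57 marks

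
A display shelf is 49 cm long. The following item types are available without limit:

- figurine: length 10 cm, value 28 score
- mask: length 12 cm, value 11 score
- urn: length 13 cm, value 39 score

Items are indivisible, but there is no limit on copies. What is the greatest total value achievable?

Best value-per-unit is urn at 39/13; filling with it alone gives 3×39 = 117.
Optimal mix: 1×figurine + 3×urn → length 49, value 145.

145 score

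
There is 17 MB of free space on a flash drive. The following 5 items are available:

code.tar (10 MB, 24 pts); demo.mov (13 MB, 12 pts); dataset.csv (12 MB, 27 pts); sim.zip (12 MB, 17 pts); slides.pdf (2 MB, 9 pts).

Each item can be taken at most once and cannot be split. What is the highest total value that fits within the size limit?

36 pts

This is a 0/1 knapsack; check combinations near the capacity.
- dataset.csv+slides.pdf: size 12+2=14, value 27+9=36
- code.tar+slides.pdf: size 10+2=12, value 24+9=33
- dataset.csv: size 12, value 27
Best: 36 pts.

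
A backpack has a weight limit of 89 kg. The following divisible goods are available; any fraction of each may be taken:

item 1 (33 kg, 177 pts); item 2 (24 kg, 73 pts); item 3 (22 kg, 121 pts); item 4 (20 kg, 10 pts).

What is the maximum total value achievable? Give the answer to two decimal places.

Take in order of value per unit:
- item 3 (121/22 per unit): all 22 → value 121, running total 121.00
- item 1 (177/33 per unit): all 33 → value 177, running total 298.00
- item 2 (73/24 per unit): all 24 → value 73, running total 371.00
- item 4 (10/20 per unit): 10 of 20 → value 10×10/20 = 5.0000, running total 376.00
Total 376.00.

376.00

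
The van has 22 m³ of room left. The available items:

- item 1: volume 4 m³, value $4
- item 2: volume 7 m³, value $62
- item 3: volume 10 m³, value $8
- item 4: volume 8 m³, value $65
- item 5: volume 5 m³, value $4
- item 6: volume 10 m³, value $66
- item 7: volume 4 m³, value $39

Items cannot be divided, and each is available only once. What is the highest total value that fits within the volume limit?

Check high-value combinations within 22 m³:
- item 4+item 6+item 7: volume 8+10+4=22, value 65+66+39=170
- item 2+item 6+item 7: volume 7+10+4=21, value 62+66+39=167
- item 2+item 4+item 7: volume 7+8+4=19, value 62+65+39=166
- item 1+item 4+item 6: volume 4+8+10=22, value 4+65+66=135
Best: $170.

$170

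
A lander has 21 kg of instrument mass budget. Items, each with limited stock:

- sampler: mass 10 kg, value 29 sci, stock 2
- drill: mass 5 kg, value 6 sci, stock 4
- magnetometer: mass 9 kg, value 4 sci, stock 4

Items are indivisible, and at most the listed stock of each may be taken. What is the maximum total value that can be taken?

58 sci

Best selections within mass 21 and stock limits:
- 2×sampler: mass 20, value 58
- 1×sampler + 2×drill: mass 20, value 41
Best: 58 sci.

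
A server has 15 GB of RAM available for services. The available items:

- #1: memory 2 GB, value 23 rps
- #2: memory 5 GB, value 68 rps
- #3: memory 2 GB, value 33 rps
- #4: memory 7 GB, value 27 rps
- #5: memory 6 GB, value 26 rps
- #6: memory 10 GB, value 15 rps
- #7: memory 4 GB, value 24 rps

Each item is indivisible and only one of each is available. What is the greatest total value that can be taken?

150 rps

Check high-value combinations within 15 GB:
- #1+#2+#3+#5: memory 2+5+2+6=15, value 23+68+33+26=150
- #1+#2+#3+#7: memory 2+5+2+4=13, value 23+68+33+24=148
- #2+#3+#4: memory 5+2+7=14, value 68+33+27=128
- #2+#3+#5: memory 5+2+6=13, value 68+33+26=127
- #2+#3+#7: memory 5+2+4=11, value 68+33+24=125
Best: 150 rps.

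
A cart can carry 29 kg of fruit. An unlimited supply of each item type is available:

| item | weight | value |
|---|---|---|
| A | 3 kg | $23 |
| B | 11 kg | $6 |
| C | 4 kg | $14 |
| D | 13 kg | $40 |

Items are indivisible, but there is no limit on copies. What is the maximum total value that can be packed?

Best value-per-unit is A at 23/3, and filling with it alone uses weight 9×3=27. No mix of the others beats 9×23 = 207.

$207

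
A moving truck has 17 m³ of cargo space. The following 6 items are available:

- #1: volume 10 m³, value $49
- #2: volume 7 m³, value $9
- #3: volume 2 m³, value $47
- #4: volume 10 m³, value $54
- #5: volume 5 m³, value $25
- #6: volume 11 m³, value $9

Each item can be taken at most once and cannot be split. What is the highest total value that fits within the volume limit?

$126

Check high-value combinations within 17 m³:
- #3+#4+#5: volume 2+10+5=17, value 47+54+25=126
- #1+#3+#5: volume 10+2+5=17, value 49+47+25=121
- #3+#4: volume 2+10=12, value 47+54=101
- #1+#3: volume 10+2=12, value 49+47=96
- #2+#3+#5: volume 7+2+5=14, value 9+47+25=81
Best: $126.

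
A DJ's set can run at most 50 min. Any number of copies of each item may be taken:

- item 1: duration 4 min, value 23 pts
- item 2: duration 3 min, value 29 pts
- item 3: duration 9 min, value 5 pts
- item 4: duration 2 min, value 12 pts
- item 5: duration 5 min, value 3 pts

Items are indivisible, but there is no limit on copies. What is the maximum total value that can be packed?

Best value-per-unit is item 2 at 29/3; filling with it alone gives 16×29 = 464.
Optimal mix: 16×item 2 + 1×item 4 → duration 50, value 476.

476 pts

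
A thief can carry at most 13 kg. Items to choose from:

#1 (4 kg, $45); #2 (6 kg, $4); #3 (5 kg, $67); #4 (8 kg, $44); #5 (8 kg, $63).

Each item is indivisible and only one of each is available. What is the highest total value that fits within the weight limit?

$130

Check high-value combinations within 13 kg:
- #3+#5: weight 5+8=13, value 67+63=130
- #1+#3: weight 4+5=9, value 45+67=112
- #3+#4: weight 5+8=13, value 67+44=111
- #1+#5: weight 4+8=12, value 45+63=108
- #1+#4: weight 4+8=12, value 45+44=89
Best: $130.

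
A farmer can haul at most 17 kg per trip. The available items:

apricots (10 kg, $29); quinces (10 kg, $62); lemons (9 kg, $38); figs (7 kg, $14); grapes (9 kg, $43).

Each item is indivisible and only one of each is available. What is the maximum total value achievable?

This is a 0/1 knapsack; check combinations near the capacity.
- quinces+figs: weight 10+7=17, value 62+14=76
- quinces: weight 10, value 62
- figs+grapes: weight 7+9=16, value 14+43=57
- lemons+figs: weight 9+7=16, value 38+14=52
Best: $76.

$76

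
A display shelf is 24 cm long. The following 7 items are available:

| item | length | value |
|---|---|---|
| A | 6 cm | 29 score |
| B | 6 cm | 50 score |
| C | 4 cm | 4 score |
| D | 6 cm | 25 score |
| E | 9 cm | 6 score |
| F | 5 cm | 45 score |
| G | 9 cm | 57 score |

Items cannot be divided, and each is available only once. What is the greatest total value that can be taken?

156 score

This is a 0/1 knapsack; check combinations near the capacity.
- B+C+F+G: length 6+4+5+9=24, value 50+4+45+57=156
- B+F+G: length 6+5+9=20, value 50+45+57=152
- A+B+D+F: length 6+6+6+5=23, value 29+50+25+45=149
- A+B+G: length 6+6+9=21, value 29+50+57=136
- A+C+F+G: length 6+4+5+9=24, value 29+4+45+57=135
Best: 156 score.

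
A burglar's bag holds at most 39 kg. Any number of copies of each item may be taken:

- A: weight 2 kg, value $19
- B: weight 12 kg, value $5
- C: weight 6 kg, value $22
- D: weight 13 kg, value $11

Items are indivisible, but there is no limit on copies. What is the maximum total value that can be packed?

$361

Best value-per-unit is A at 19/2, and filling with it alone uses weight 19×2=38. No mix of the others beats 19×19 = 361.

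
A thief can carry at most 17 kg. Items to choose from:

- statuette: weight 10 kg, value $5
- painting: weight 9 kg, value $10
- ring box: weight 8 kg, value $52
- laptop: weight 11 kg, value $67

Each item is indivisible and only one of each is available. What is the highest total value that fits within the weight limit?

$67

This is a 0/1 knapsack; check combinations near the capacity.
- laptop: weight 11, value 67
- painting+ring box: weight 9+8=17, value 10+52=62
- ring box: weight 8, value 52
Best: $67.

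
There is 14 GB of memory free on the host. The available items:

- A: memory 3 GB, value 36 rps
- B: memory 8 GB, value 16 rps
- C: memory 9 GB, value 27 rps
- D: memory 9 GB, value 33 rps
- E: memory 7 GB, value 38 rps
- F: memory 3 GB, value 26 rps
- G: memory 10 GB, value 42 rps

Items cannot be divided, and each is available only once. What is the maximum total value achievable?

100 rps

Check high-value combinations within 14 GB:
- A+E+F: memory 3+7+3=13, value 36+38+26=100
- A+G: memory 3+10=13, value 36+42=78
- A+B+F: memory 3+8+3=14, value 36+16+26=78
- A+E: memory 3+7=10, value 36+38=74
- A+D: memory 3+9=12, value 36+33=69
Best: 100 rps.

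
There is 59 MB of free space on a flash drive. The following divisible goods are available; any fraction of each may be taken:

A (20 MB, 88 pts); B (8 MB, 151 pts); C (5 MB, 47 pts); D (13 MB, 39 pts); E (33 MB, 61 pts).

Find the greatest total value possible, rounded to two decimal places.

349.03

Take in order of value per unit:
- B (151/8 per unit): all 8 → value 151, running total 151.00
- C (47/5 per unit): all 5 → value 47, running total 198.00
- A (88/20 per unit): all 20 → value 88, running total 286.00
- D (39/13 per unit): all 13 → value 39, running total 325.00
- E (61/33 per unit): 13 of 33 → value 13×61/33 = 24.0303, running total 349.03
Total 349.03.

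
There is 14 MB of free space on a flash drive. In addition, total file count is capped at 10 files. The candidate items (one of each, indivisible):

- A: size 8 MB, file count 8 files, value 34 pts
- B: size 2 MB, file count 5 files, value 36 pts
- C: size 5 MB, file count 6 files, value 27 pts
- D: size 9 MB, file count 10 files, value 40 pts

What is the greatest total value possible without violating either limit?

Feasible sets respecting both limits:
- D: size 9, file count 10, value 40
- B: size 2, file count 5, value 36
- A: size 8, file count 8, value 34
- C: size 5, file count 6, value 27
Best: 40 pts.

40 pts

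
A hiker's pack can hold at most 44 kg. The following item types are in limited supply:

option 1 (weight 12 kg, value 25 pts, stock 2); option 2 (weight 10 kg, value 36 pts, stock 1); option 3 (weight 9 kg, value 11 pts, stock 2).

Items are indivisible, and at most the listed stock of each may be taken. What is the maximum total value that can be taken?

97 pts

Best selections within weight 44 and stock limits:
- 2×option 1 + 1×option 2 + 1×option 3: weight 43, value 97
- 2×option 1 + 1×option 2: weight 34, value 86
- 1×option 1 + 1×option 2 + 2×option 3: weight 40, value 83
Best: 97 pts.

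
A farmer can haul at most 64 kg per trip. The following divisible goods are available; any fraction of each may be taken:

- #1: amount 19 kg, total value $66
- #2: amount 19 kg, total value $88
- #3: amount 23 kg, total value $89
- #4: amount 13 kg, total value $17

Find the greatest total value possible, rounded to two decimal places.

Take in order of value per unit:
- #2 (88/19 per unit): all 19 → value 88, running total 88.00
- #3 (89/23 per unit): all 23 → value 89, running total 177.00
- #1 (66/19 per unit): all 19 → value 66, running total 243.00
- #4 (17/13 per unit): 3 of 13 → value 3×17/13 = 3.9231, running total 246.92
Total 246.92.

246.92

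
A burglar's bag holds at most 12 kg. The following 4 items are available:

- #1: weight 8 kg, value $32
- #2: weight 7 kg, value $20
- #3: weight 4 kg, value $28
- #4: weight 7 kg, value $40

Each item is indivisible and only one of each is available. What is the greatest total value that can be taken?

This is a 0/1 knapsack; check combinations near the capacity.
- #3+#4: weight 4+7=11, value 28+40=68
- #1+#3: weight 8+4=12, value 32+28=60
- #2+#3: weight 7+4=11, value 20+28=48
Best: $68.

$68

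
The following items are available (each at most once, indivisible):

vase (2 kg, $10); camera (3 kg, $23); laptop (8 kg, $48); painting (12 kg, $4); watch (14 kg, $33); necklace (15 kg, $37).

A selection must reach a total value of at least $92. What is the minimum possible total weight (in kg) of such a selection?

25

Subsets with value ≥ 92, sorted by total weight:
- camera+laptop+watch: weight 25, value 104
- vase+laptop+necklace: weight 25, value 95
- camera+laptop+necklace: weight 26, value 108
Minimum weight: 25 kg.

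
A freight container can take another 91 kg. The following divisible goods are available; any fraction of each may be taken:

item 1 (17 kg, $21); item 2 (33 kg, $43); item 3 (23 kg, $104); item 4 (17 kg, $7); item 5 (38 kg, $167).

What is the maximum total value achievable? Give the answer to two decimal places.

310.09

Take in order of value per unit:
- item 3 (104/23 per unit): all 23 → value 104, running total 104.00
- item 5 (167/38 per unit): all 38 → value 167, running total 271.00
- item 2 (43/33 per unit): 30 of 33 → value 30×43/33 = 39.0909, running total 310.09
Total 310.09.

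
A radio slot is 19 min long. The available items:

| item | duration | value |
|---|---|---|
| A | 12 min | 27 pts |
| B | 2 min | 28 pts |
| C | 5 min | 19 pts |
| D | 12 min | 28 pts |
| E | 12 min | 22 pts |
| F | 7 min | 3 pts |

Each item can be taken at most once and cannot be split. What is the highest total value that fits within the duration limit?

75 pts

Check high-value combinations within 19 min:
- B+C+D: duration 2+5+12=19, value 28+19+28=75
- A+B+C: duration 12+2+5=19, value 27+28+19=74
- B+C+E: duration 2+5+12=19, value 28+19+22=69
- B+D: duration 2+12=14, value 28+28=56
Best: 75 pts.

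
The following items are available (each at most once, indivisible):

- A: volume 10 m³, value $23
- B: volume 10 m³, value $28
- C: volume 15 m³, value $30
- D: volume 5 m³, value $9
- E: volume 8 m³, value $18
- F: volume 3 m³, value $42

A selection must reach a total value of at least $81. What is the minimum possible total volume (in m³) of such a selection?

21

Subsets with value ≥ 81, sorted by total volume:
- B+E+F: volume 21, value 88
- A+E+F: volume 21, value 83
Minimum volume: 21 m³.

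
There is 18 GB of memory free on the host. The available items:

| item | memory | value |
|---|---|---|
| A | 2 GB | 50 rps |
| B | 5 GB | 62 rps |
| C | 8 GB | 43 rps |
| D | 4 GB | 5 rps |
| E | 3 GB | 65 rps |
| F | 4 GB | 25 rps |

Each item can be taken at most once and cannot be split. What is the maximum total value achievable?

220 rps

This is a 0/1 knapsack; check combinations near the capacity.
- A+B+C+E: memory 2+5+8+3=18, value 50+62+43+65=220
- A+B+D+E+F: memory 2+5+4+3+4=18, value 50+62+5+65+25=207
- A+B+E+F: memory 2+5+3+4=14, value 50+62+65+25=202
- A+C+E+F: memory 2+8+3+4=17, value 50+43+65+25=183
- A+B+D+E: memory 2+5+4+3=14, value 50+62+5+65=182
Best: 220 rps.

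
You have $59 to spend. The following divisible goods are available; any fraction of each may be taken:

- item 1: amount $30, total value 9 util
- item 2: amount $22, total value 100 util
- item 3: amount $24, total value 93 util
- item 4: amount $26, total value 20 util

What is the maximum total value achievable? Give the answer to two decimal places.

203.00

Take in order of value per unit:
- item 2 (100/22 per unit): all 22 → value 100, running total 100.00
- item 3 (93/24 per unit): all 24 → value 93, running total 193.00
- item 4 (20/26 per unit): 13 of 26 → value 13×20/26 = 10.0000, running total 203.00
Total 203.00.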